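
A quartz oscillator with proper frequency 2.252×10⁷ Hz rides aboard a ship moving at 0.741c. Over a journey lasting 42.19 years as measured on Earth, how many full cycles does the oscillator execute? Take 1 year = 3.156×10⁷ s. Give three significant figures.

N = 2.01×10¹⁶

γ = 1/√(1 − 0.741²) = 1/√0.4509 = 1.489
The oscillator's own cycle count is N = f × τ where τ is the proper time on the ship. τ = Δt/γ = 42.19/1.489 = 28.33 years = 8.941×10⁸ s.
N = 2.252×10⁷ × 8.941×10⁸ = 2.014×10¹⁶.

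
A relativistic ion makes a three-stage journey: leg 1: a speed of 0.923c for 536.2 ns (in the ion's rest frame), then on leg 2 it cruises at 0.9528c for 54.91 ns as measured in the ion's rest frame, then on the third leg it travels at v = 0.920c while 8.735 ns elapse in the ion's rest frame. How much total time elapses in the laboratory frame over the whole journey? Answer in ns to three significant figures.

Leg 1: γ = 1/√(1 − 0.923²) = 1/√0.1481 = 2.599; Δt_1 = 2.599 × 536.2 = 1393 ns.
Leg 2: γ = 1/√(1 − 0.9528²) = 1/√0.09217 = 3.294; Δt_2 = 3.294 × 54.91 = 180.9 ns.
Leg 3: γ = 1/√(1 − 0.920²) = 1/√0.1536 = 2.552; Δt_3 = 2.552 × 8.735 = 22.29 ns.
Total: 1393 + 180.9 + 22.29 ns.

Δt = 1600 ns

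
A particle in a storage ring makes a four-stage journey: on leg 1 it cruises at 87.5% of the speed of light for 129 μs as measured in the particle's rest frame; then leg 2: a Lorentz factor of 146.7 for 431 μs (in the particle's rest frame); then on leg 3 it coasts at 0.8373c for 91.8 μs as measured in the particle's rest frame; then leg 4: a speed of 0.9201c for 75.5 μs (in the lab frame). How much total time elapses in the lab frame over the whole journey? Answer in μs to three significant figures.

Leg 1: β = 0.875; γ = 1/√(1 − 0.875²) = 1/√0.2344 = 2.066; Δt_1 = 2.066 × 129 = 266.5 μs.
Leg 2: γ = 146.7; Δt_2 = 146.7 × 431 = 6.323×10⁴ μs.
Leg 3: γ = 1/√(1 − 0.8373²) = 1/√0.2989 = 1.829; Δt_3 = 1.829 × 91.8 = 167.9 μs.
Leg 4: 75.5 μs is already measured in the lab frame.
Total: 266.5 + 6.323×10⁴ + 167.9 + 75.50 μs.

Δt = 6.37×10⁴ μs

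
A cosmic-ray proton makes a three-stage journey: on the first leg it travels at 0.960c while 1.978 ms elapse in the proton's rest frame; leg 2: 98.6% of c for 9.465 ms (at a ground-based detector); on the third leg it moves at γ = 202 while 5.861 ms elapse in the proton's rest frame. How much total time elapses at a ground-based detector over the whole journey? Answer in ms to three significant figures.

Leg 1: γ = 1/√(1 − 0.960²) = 25/7 ≈ 3.571; Δt_1 = 3.571 × 1.978 = 7.064 ms.
Leg 2: 9.465 ms is already measured at a ground-based detector.
Leg 3: γ = 202; Δt_3 = 202.0 × 5.861 = 1184 ms.
Total: 7.064 + 9.465 + 1184 ms.

Δt = 1200 ms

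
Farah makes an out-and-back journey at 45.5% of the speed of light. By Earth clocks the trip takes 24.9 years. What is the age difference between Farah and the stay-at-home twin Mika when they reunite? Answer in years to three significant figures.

β = 0.455; γ = 1/√(1 − 0.455²) = 1/√0.7930 = 1.123
Farah's elapsed proper time: τ = 24.9/1.123 = 22.17 years.
Age gap = Δt − τ = 24.9 − 22.17 years.

Δt − τ = 2.73 years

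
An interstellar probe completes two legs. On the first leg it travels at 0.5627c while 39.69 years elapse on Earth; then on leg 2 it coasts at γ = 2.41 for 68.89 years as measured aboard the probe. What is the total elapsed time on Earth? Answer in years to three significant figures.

Δt = 206 years

Leg 1: 39.69 years is already measured on Earth.
Leg 2: γ = 2.41; Δt_2 = 2.410 × 68.89 = 166.0 years.
Total: 39.69 + 166.0 years.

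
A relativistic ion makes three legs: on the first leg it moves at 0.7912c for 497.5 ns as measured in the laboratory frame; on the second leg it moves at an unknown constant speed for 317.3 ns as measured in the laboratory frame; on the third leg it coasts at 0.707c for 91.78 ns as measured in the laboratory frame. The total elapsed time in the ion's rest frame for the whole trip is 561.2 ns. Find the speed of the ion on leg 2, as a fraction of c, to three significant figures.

β = 0.796

Leg 1: γ = 1/√(1 − 0.7912²) = 1/√0.3740 = 1.635; τ_1 = 497.5/1.635 = 304.2 ns.
Leg 2: speed unknown; τ_2 = 317.3/γ_2.
Leg 3: γ = 1/√(1 − 0.707²) = 1/√0.5002 = 1.414; τ_3 = 91.78/1.414 = 64.91 ns.
Total proper time: 304.2 + τ_2 + 64.91 = 561.2, so τ_2 = 561.2 − 369.2 = 192.0 ns.
γ_2 = 317.3/192.0 = 1.652; β = √(1 − 1/γ²) = √0.6337.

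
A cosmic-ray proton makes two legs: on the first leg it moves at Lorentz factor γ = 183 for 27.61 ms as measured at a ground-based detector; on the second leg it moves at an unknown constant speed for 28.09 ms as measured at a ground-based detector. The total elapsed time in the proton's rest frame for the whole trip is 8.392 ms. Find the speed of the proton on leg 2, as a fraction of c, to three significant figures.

β = 0.956

Leg 1: γ = 183; τ_1 = 27.61/183.0 = 0.1509 ms.
Leg 2: speed unknown; τ_2 = 28.09/γ_2.
Total proper time: 0.1509 + τ_2 = 8.392, so τ_2 = 8.392 − 0.1509 = 8.241 ms.
γ_2 = 28.09/8.241 = 3.409; β = √(1 − 1/γ²) = √0.9139.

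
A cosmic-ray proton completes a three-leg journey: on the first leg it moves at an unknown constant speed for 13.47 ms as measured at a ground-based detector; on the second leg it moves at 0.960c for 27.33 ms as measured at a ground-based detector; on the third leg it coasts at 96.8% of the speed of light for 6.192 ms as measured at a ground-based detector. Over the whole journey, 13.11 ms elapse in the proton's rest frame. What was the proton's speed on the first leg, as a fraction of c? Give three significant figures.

β = 0.957

Leg 1: speed unknown; τ_1 = 13.47/γ_1.
Leg 2: γ = 1/√(1 − 0.960²) = 25/7 ≈ 3.571; τ_2 = 27.33/3.571 = 7.652 ms.
Leg 3: β = 0.968; γ = 1/√(1 − 0.968²) = 1/√0.06298 = 3.985; τ_3 = 6.192/3.985 = 1.554 ms.
Total proper time: τ_1 + 7.652 + 1.554 = 13.11, so τ_1 = 13.11 − 9.206 = 3.904 ms.
γ_1 = 13.47/3.904 = 3.451; β = √(1 − 1/γ²) = √0.9160.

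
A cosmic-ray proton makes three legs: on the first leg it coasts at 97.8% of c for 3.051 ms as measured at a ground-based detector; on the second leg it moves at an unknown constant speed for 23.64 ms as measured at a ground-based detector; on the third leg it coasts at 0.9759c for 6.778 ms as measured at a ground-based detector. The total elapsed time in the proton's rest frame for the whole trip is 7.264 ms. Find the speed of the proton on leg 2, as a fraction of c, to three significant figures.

Leg 1: β = 0.978; γ = 1/√(1 − 0.978²) = 1/√0.04352 = 4.794; τ_1 = 3.051/4.794 = 0.6365 ms.
Leg 2: speed unknown; τ_2 = 23.64/γ_2.
Leg 3: γ = 1/√(1 − 0.9759²) = 1/√0.04762 = 4.583; τ_3 = 6.778/4.583 = 1.479 ms.
Total proper time: 0.6365 + τ_2 + 1.479 = 7.264, so τ_2 = 7.264 − 2.116 = 5.148 ms.
γ_2 = 23.64/5.148 = 4.592; β = √(1 − 1/γ²) = √0.9526.

β = 0.976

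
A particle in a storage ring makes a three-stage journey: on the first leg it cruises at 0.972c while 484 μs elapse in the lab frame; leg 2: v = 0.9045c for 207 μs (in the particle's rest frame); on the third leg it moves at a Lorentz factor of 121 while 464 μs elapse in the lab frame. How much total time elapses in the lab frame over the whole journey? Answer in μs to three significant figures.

Δt = 1430 μs

Leg 1: 484 μs is already measured in the lab frame.
Leg 2: γ = 1/√(1 − 0.9045²) = 1/√0.1819 = 2.345; Δt_2 = 2.345 × 207 = 485.4 μs.
Leg 3: 464 μs is already measured in the lab frame.
Total: 484.0 + 485.4 + 464.0 μs.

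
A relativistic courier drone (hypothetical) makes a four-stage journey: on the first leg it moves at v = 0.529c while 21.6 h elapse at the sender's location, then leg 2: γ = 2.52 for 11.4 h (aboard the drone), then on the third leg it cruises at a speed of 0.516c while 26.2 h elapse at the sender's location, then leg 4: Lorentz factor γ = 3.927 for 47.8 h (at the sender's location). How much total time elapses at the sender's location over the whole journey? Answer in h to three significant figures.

Leg 1: 21.6 h is already measured at the sender's location.
Leg 2: γ = 2.52; Δt_2 = 2.520 × 11.4 = 28.73 h.
Leg 3: 26.2 h is already measured at the sender's location.
Leg 4: 47.8 h is already measured at the sender's location.
Total: 21.60 + 28.73 + 26.20 + 47.80 h.

Δt = 124 h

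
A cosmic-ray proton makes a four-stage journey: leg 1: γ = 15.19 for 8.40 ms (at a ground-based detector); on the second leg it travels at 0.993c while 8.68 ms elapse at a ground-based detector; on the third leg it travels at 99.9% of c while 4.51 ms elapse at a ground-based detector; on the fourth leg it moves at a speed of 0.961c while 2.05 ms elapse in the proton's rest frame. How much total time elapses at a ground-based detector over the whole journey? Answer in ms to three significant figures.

Δt = 29.0 ms

Leg 1: 8.40 ms is already measured at a ground-based detector.
Leg 2: 8.68 ms is already measured at a ground-based detector.
Leg 3: 4.51 ms is already measured at a ground-based detector.
Leg 4: γ = 1/√(1 − 0.961²) = 1/√0.07648 = 3.616; Δt_4 = 3.616 × 2.05 = 7.413 ms.
Total: 8.400 + 8.680 + 4.510 + 7.413 ms.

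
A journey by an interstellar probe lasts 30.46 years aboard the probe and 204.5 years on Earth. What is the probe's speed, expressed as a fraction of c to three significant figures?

The proper time is measured aboard the probe (both events occur at the probe's location); Δt is measured on Earth. γ = Δt/τ = 204.5/30.46 = 6.714.
β = √(1 − 1/γ²) = √(1 − 0.02219) = √0.9778

v = 0.989c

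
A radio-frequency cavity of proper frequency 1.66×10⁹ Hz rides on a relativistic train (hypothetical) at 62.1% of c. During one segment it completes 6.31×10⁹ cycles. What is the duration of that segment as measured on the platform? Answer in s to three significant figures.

Δt = 4.85 s

β = 0.621; γ = 1/√(1 − 0.621²) = 1/√0.6144 = 1.276
Proper time for N cycles: τ = N/f = 6.31×10⁹/(1.66×10⁹) = 3.801×10⁰ s = 3.801 s.
Lab-frame duration Δt = γτ = 1.276 × 3.801 = 4.850 s.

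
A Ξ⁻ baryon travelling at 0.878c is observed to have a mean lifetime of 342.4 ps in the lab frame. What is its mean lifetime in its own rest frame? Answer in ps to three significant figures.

γ = 1/√(1 − 0.878²) = 1/√0.2291 = 2.089
The lab-frame lifetime is the dilated interval; the proper lifetime is τ₀ = Δt/γ = 342.4/2.089 ps.

τ₀ = 164 ps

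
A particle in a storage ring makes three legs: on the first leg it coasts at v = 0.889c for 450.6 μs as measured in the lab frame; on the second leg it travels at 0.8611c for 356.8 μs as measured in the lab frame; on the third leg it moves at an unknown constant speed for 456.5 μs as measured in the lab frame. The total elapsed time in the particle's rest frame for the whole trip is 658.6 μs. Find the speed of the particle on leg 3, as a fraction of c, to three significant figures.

β = 0.805

Leg 1: γ = 1/√(1 − 0.889²) = 1/√0.2097 = 2.184; τ_1 = 450.6/2.184 = 206.3 μs.
Leg 2: γ = 1/√(1 − 0.8611²) = 1/√0.2585 = 1.967; τ_2 = 356.8/1.967 = 181.4 μs.
Leg 3: speed unknown; τ_3 = 456.5/γ_3.
Total proper time: 206.3 + 181.4 + τ_3 = 658.6, so τ_3 = 658.6 − 387.7 = 270.9 μs.
γ_3 = 456.5/270.9 = 1.685; β = √(1 − 1/γ²) = √0.6480.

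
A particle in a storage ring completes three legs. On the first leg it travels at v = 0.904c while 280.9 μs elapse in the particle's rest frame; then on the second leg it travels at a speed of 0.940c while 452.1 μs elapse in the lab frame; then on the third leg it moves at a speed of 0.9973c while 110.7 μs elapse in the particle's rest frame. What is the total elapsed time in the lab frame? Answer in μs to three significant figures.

Δt = 2620 μs

Leg 1: γ = 1/√(1 − 0.904²) = 1/√0.1828 = 2.339; Δt_1 = 2.339 × 280.9 = 657.0 μs.
Leg 2: 452.1 μs is already measured in the lab frame.
Leg 3: γ = 1/√(1 − 0.9973²) = 1/√0.005393 = 13.62; Δt_3 = 13.62 × 110.7 = 1507 μs.
Total: 657.0 + 452.1 + 1507 μs.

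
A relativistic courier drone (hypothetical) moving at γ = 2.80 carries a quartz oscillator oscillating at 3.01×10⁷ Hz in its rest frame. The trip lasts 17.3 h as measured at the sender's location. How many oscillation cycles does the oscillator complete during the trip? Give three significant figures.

N = 6.70×10¹¹

γ = 2.80
The oscillator's own cycle count is N = f × τ where τ is the proper time aboard the drone. τ = Δt/γ = 17.3/2.800 = 6.179 h = 2.224×10⁴ s.
N = 3.01×10⁷ × 2.224×10⁴ = 6.695×10¹¹.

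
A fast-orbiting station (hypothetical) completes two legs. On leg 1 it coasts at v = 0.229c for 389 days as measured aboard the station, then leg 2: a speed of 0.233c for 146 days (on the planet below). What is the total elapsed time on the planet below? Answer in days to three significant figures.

Δt = 546 days

Leg 1: γ = 1/√(1 − 0.229²) = 1/√0.9476 = 1.027; Δt_1 = 1.027 × 389 = 399.6 days.
Leg 2: 146 days is already measured on the planet below.
Total: 399.6 + 146.0 days.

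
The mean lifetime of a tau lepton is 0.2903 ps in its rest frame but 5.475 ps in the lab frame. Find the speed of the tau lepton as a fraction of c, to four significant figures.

γ = Δt/τ₀ = 5.475/0.2903 = 18.86
β = √(1 − 1/γ²) = √(1 − 0.002811) = √0.9972

v = 0.9986c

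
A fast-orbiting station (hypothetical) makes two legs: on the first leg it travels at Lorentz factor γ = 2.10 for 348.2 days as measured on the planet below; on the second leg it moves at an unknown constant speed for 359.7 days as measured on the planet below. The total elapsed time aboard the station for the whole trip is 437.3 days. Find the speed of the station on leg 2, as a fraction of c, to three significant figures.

Leg 1: γ = 2.10; τ_1 = 348.2/2.100 = 165.8 days.
Leg 2: speed unknown; τ_2 = 359.7/γ_2.
Total proper time: 165.8 + τ_2 = 437.3, so τ_2 = 437.3 − 165.8 = 271.5 days.
γ_2 = 359.7/271.5 = 1.325; β = √(1 − 1/γ²) = √0.4303.

β = 0.656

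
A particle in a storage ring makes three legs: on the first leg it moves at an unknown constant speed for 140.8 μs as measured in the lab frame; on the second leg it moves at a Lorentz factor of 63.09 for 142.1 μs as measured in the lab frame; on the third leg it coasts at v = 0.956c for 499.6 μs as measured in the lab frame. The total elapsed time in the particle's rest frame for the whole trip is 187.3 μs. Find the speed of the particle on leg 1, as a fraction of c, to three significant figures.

Leg 1: speed unknown; τ_1 = 140.8/γ_1.
Leg 2: γ = 63.09; τ_2 = 142.1/63.09 = 2.252 μs.
Leg 3: γ = 1/√(1 − 0.956²) = 1/√0.08606 = 3.409; τ_3 = 499.6/3.409 = 146.6 μs.
Total proper time: τ_1 + 2.252 + 146.6 = 187.3, so τ_1 = 187.3 − 148.8 = 38.48 μs.
γ_1 = 140.8/38.48 = 3.659; β = √(1 − 1/γ²) = √0.9253.

β = 0.962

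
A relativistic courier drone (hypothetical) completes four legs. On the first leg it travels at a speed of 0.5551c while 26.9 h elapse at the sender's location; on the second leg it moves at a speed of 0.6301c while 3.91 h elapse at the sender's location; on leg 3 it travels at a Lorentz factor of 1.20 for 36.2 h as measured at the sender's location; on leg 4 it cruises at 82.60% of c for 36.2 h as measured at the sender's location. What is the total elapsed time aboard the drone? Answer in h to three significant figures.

Leg 1: γ = 1/√(1 − 0.5551²) = 1/√0.6919 = 1.202; τ_1 = 26.9/1.202 = 22.37 h.
Leg 2: γ = 1/√(1 − 0.6301²) = 1/√0.6030 = 1.288; τ_2 = 3.91/1.288 = 3.036 h.
Leg 3: γ = 1.20; τ_3 = 36.2/1.200 = 30.17 h.
Leg 4: β = 0.8260; γ = 1/√(1 − 0.8260²) = 1/√0.3177 = 1.774; τ_4 = 36.2/1.774 = 20.40 h.
Total: 22.37 + 3.036 + 30.17 + 20.40 h.

τ = 76.0 h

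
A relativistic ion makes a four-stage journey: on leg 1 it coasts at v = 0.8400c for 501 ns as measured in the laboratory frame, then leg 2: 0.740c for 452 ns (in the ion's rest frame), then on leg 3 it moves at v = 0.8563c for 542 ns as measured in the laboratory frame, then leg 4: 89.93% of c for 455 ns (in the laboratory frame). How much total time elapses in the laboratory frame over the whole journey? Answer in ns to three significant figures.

Δt = 2170 ns

Leg 1: 501 ns is already measured in the laboratory frame.
Leg 2: γ = 1/√(1 − 0.740²) = 1/√0.4524 = 1.487; Δt_2 = 1.487 × 452 = 672.0 ns.
Leg 3: 542 ns is already measured in the laboratory frame.
Leg 4: 455 ns is already measured in the laboratory frame.
Total: 501.0 + 672.0 + 542.0 + 455.0 ns.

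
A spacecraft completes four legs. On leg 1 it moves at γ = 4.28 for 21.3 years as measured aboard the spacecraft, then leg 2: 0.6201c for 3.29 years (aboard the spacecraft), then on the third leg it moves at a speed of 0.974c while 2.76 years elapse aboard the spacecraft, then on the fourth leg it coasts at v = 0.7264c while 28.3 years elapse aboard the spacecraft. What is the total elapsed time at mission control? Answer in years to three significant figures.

Leg 1: γ = 4.28; Δt_1 = 4.280 × 21.3 = 91.16 years.
Leg 2: γ = 1/√(1 − 0.6201²) = 1/√0.6155 = 1.275; Δt_2 = 1.275 × 3.29 = 4.194 years.
Leg 3: γ = 1/√(1 − 0.974²) = 1/√0.05132 = 4.414; Δt_3 = 4.414 × 2.76 = 12.18 years.
Leg 4: γ = 1/√(1 − 0.7264²) = 1/√0.4723 = 1.455; Δt_4 = 1.455 × 28.3 = 41.18 years.
Total: 91.16 + 4.194 + 12.18 + 41.18 years.

Δt = 149 years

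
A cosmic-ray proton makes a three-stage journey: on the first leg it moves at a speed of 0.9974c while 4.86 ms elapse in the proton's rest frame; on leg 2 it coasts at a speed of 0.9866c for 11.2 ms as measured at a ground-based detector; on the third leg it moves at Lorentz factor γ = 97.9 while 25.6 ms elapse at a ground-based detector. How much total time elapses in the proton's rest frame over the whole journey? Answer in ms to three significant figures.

τ = 6.95 ms

Leg 1: 4.86 ms is already measured in the proton's rest frame.
Leg 2: γ = 1/√(1 − 0.9866²) = 1/√0.02662 = 6.129; τ_2 = 11.2/6.129 = 1.827 ms.
Leg 3: γ = 97.9; τ_3 = 25.6/97.90 = 0.2615 ms.
Total: 4.860 + 1.827 + 0.2615 ms.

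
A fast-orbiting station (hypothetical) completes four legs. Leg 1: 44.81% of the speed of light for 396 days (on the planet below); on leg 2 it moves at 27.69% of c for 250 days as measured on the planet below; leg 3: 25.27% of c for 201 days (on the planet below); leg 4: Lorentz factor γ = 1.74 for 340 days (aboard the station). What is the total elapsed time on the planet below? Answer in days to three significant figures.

Δt = 1440 days

Leg 1: 396 days is already measured on the planet below.
Leg 2: 250 days is already measured on the planet below.
Leg 3: 201 days is already measured on the planet below.
Leg 4: γ = 1.74; Δt_4 = 1.740 × 340 = 591.6 days.
Total: 396.0 + 250.0 + 201.0 + 591.6 days.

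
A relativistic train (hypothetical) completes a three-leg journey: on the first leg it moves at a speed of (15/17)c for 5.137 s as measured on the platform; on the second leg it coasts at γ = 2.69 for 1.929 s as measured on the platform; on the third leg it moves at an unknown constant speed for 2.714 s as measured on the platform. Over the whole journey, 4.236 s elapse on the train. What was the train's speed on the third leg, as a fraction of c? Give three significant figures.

β = 0.914

Leg 1: γ = 1/√(1 − (15/17)²) = 17/8 = 2.125; τ_1 = 5.137/2.125 = 2.417 s.
Leg 2: γ = 2.69; τ_2 = 1.929/2.690 = 0.7171 s.
Leg 3: speed unknown; τ_3 = 2.714/γ_3.
Total proper time: 2.417 + 0.7171 + τ_3 = 4.236, so τ_3 = 4.236 − 3.135 = 1.101 s.
γ_3 = 2.714/1.101 = 2.464; β = √(1 − 1/γ²) = √0.8353.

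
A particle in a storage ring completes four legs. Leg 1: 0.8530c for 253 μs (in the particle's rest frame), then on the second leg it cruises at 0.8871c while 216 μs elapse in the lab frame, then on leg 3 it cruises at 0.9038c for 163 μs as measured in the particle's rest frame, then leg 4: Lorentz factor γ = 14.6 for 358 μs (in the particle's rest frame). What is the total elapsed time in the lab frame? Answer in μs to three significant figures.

Leg 1: γ = 1/√(1 − 0.8530²) = 1/√0.2724 = 1.916; Δt_1 = 1.916 × 253 = 484.8 μs.
Leg 2: 216 μs is already measured in the lab frame.
Leg 3: γ = 1/√(1 − 0.9038²) = 1/√0.1831 = 2.337; Δt_3 = 2.337 × 163 = 380.9 μs.
Leg 4: γ = 14.6; Δt_4 = 14.60 × 358 = 5227 μs.
Total: 484.8 + 216.0 + 380.9 + 5227 μs.

Δt = 6310 μs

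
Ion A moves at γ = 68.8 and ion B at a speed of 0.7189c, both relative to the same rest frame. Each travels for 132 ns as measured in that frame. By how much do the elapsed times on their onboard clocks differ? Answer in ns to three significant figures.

A: γ = 68.8; τ_A = 132/68.80 = 1.919 ns.
B: γ = 1/√(1 − 0.7189²) = 1/√0.4832 = 1.439; τ_B = 132/1.439 = 91.75 ns.

|τ_A − τ_B| = 89.8 ns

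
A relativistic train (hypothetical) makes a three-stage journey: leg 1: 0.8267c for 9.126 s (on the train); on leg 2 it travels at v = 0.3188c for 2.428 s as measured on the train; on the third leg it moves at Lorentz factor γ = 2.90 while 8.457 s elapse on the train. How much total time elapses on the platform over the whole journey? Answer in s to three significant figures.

Δt = 43.3 s

Leg 1: γ = 1/√(1 − 0.8267²) = 1/√0.3166 = 1.777; Δt_1 = 1.777 × 9.126 = 16.22 s.
Leg 2: γ = 1/√(1 − 0.3188²) = 1/√0.8984 = 1.055; Δt_2 = 1.055 × 2.428 = 2.562 s.
Leg 3: γ = 2.90; Δt_3 = 2.900 × 8.457 = 24.53 s.
Total: 16.22 + 2.562 + 24.53 s.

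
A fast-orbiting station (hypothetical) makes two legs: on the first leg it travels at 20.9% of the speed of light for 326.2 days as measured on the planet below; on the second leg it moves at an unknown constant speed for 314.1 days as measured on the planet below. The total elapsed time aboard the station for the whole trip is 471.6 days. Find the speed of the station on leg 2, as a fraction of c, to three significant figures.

Leg 1: β = 0.209; γ = 1/√(1 − 0.209²) = 1/√0.9563 = 1.023; τ_1 = 326.2/1.023 = 319.0 days.
Leg 2: speed unknown; τ_2 = 314.1/γ_2.
Total proper time: 319.0 + τ_2 = 471.6, so τ_2 = 471.6 − 319.0 = 152.6 days.
γ_2 = 314.1/152.6 = 2.058; β = √(1 − 1/γ²) = √0.7640.

β = 0.874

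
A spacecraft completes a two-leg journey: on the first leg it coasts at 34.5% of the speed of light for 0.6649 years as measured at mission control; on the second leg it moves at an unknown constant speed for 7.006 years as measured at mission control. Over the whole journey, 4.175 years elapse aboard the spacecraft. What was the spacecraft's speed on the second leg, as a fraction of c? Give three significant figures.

β = 0.862

Leg 1: β = 0.345; γ = 1/√(1 − 0.345²) = 1/√0.8810 = 1.065; τ_1 = 0.6649/1.065 = 0.6241 years.
Leg 2: speed unknown; τ_2 = 7.006/γ_2.
Total proper time: 0.6241 + τ_2 = 4.175, so τ_2 = 4.175 − 0.6241 = 3.551 years.
γ_2 = 7.006/3.551 = 1.973; β = √(1 − 1/γ²) = √0.7431.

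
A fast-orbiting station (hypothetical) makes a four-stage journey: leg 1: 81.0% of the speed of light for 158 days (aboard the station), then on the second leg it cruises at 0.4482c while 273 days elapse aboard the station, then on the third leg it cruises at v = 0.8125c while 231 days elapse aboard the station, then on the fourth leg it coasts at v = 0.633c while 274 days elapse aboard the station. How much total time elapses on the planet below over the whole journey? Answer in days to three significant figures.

Δt = 1330 days

Leg 1: β = 0.810; γ = 1/√(1 − 0.810²) = 1/√0.3439 = 1.705; Δt_1 = 1.705 × 158 = 269.4 days.
Leg 2: γ = 1/√(1 − 0.4482²) = 1/√0.7991 = 1.119; Δt_2 = 1.119 × 273 = 305.4 days.
Leg 3: γ = 1/√(1 − 0.8125²) = 1/√0.3398 = 1.715; Δt_3 = 1.715 × 231 = 396.3 days.
Leg 4: γ = 1/√(1 − 0.633²) = 1/√0.5993 = 1.292; Δt_4 = 1.292 × 274 = 353.9 days.
Total: 269.4 + 305.4 + 396.3 + 353.9 days.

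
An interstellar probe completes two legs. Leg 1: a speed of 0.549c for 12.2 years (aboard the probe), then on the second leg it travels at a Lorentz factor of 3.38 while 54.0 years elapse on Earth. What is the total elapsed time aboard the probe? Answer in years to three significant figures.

τ = 28.2 years

Leg 1: 12.2 years is already measured aboard the probe.
Leg 2: γ = 3.38; τ_2 = 54.0/3.380 = 15.98 years.
Total: 12.20 + 15.98 years.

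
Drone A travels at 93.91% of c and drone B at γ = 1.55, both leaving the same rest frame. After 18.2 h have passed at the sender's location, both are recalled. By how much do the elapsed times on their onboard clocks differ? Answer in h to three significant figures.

|τ_A − τ_B| = 5.49 h

A: β = 0.9391; γ = 1/√(1 − 0.9391²) = 1/√0.1181 = 2.910; τ_A = 18.2/2.910 = 6.254 h.
B: γ = 1.55; τ_B = 18.2/1.550 = 11.74 h.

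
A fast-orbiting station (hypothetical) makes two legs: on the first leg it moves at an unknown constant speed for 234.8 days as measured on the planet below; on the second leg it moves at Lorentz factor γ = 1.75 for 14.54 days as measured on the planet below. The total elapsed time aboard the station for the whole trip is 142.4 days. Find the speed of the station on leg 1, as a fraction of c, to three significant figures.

Leg 1: speed unknown; τ_1 = 234.8/γ_1.
Leg 2: γ = 1.75; τ_2 = 14.54/1.750 = 8.309 days.
Total proper time: τ_1 + 8.309 = 142.4, so τ_1 = 142.4 − 8.309 = 134.1 days.
γ_1 = 234.8/134.1 = 1.751; β = √(1 − 1/γ²) = √0.6739.

β = 0.821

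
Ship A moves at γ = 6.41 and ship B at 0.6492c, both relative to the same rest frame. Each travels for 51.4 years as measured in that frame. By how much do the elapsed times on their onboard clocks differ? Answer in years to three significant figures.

A: γ = 6.41; τ_A = 51.4/6.410 = 8.019 years.
B: γ = 1/√(1 − 0.6492²) = 1/√0.5785 = 1.315; τ_B = 51.4/1.315 = 39.10 years.

|τ_A − τ_B| = 31.1 years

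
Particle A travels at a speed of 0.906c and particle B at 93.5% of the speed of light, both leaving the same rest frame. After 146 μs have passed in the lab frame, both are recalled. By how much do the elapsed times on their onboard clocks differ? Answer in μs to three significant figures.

A: γ = 1/√(1 − 0.906²) = 1/√0.1792 = 2.363; τ_A = 146/2.363 = 61.80 μs.
B: β = 0.935; γ = 1/√(1 − 0.935²) = 1/√0.1258 = 2.820; τ_B = 146/2.820 = 51.78 μs.

|τ_A − τ_B| = 10.0 μs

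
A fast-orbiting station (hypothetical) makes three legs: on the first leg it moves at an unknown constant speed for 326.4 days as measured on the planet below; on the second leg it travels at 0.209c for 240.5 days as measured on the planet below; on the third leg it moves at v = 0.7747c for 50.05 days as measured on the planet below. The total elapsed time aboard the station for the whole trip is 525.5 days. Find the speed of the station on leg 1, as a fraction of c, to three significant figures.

Leg 1: speed unknown; τ_1 = 326.4/γ_1.
Leg 2: γ = 1/√(1 − 0.209²) = 1/√0.9563 = 1.023; τ_2 = 240.5/1.023 = 235.2 days.
Leg 3: γ = 1/√(1 − 0.7747²) = 1/√0.3998 = 1.581; τ_3 = 50.05/1.581 = 31.65 days.
Total proper time: τ_1 + 235.2 + 31.65 = 525.5, so τ_1 = 525.5 − 266.8 = 258.7 days.
γ_1 = 326.4/258.7 = 1.262; β = √(1 − 1/γ²) = √0.3720.

β = 0.610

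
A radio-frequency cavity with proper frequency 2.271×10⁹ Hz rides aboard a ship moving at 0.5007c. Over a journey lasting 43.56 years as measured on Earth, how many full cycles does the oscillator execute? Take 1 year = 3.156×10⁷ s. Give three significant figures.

N = 2.70×10¹⁸

γ = 1/√(1 − 0.5007²) = 1/√0.7493 = 1.155
The oscillator's own cycle count is N = f × τ where τ is the proper time on the ship. τ = Δt/γ = 43.56/1.155 = 37.71 years = 1.190×10⁹ s.
N = 2.271×10⁹ × 1.190×10⁹ = 2.703×10¹⁸.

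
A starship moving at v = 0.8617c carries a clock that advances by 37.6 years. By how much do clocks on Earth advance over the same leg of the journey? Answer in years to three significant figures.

Δt = 74.1 years

γ = 1/√(1 − 0.8617²) = 1/√0.2575 = 1.971
The interval measured on the ship is the proper time (both events occur at the same place in that frame); the lab-frame interval is Δt = γτ = 1.971 × 37.6 years.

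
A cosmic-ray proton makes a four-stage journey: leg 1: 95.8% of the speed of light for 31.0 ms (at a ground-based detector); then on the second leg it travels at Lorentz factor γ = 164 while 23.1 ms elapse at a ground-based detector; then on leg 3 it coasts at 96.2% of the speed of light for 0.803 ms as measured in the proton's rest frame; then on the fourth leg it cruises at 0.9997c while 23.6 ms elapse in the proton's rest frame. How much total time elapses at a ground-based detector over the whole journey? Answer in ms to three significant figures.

Leg 1: 31.0 ms is already measured at a ground-based detector.
Leg 2: 23.1 ms is already measured at a ground-based detector.
Leg 3: β = 0.962; γ = 1/√(1 − 0.962²) = 1/√0.07456 = 3.662; Δt_3 = 3.662 × 0.803 = 2.941 ms.
Leg 4: γ = 1/√(1 − 0.9997²) = 1/√5.999×10⁻⁴ = 40.83; Δt_4 = 40.83 × 23.6 = 963.5 ms.
Total: 31.00 + 23.10 + 2.941 + 963.5 ms.

Δt = 1020 ms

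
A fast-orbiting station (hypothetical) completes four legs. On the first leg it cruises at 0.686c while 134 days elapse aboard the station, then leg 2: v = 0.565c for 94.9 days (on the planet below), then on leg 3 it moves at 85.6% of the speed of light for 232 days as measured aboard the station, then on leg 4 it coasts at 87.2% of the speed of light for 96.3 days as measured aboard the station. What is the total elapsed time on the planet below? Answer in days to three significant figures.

Leg 1: γ = 1/√(1 − 0.686²) = 1/√0.5294 = 1.374; Δt_1 = 1.374 × 134 = 184.2 days.
Leg 2: 94.9 days is already measured on the planet below.
Leg 3: β = 0.856; γ = 1/√(1 − 0.856²) = 1/√0.2673 = 1.934; Δt_3 = 1.934 × 232 = 448.8 days.
Leg 4: β = 0.872; γ = 1/√(1 − 0.872²) = 1/√0.2396 = 2.043; Δt_4 = 2.043 × 96.3 = 196.7 days.
Total: 184.2 + 94.90 + 448.8 + 196.7 days.

Δt = 925 days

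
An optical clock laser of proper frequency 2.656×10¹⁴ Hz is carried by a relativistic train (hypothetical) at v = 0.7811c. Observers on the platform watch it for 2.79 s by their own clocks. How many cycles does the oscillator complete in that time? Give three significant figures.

N = 4.63×10¹⁴

γ = 1/√(1 − 0.7811²) = 1/√0.3899 = 1.602
During 2.79 s of lab time, the oscillator's proper time advances by τ = Δt/γ = 2.79/1.602 = 1.742 s = 1.742×10⁰ s.
N = f × τ = 2.656×10¹⁴ × 1.742×10⁰ = 4.627×10¹⁴.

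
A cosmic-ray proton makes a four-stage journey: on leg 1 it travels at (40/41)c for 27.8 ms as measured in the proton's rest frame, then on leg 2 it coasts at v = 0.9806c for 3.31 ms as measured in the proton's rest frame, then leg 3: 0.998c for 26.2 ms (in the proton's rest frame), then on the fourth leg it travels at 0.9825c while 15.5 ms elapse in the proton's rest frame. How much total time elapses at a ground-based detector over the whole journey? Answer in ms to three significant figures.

Δt = 641 ms

Leg 1: γ = 1/√(1 − (40/41)²) = 41/9 ≈ 4.556; Δt_1 = 4.556 × 27.8 = 126.6 ms.
Leg 2: γ = 1/√(1 − 0.9806²) = 1/√0.03842 = 5.102; Δt_2 = 5.102 × 3.31 = 16.89 ms.
Leg 3: γ = 1/√(1 − 0.998²) = 1/√0.003996 = 15.82; Δt_3 = 15.82 × 26.2 = 414.5 ms.
Leg 4: γ = 1/√(1 − 0.9825²) = 1/√0.03469 = 5.369; Δt_4 = 5.369 × 15.5 = 83.22 ms.
Total: 126.6 + 16.89 + 414.5 + 83.22 ms.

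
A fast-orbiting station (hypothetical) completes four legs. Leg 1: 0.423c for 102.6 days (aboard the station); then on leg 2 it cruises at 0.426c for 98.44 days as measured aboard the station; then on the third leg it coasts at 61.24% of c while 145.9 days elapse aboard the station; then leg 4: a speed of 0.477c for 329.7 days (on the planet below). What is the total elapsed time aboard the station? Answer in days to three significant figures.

τ = 637 days

Leg 1: 102.6 days is already measured aboard the station.
Leg 2: 98.44 days is already measured aboard the station.
Leg 3: 145.9 days is already measured aboard the station.
Leg 4: γ = 1/√(1 − 0.477²) = 1/√0.7725 = 1.138; τ_4 = 329.7/1.138 = 289.8 days.
Total: 102.6 + 98.44 + 145.9 + 289.8 days.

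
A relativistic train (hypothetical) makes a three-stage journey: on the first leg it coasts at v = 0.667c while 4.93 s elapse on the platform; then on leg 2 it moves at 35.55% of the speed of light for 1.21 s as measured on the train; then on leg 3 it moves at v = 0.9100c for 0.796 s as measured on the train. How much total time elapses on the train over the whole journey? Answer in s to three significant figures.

Leg 1: γ = 1/√(1 − 0.667²) = 1/√0.5551 = 1.342; τ_1 = 4.93/1.342 = 3.673 s.
Leg 2: 1.21 s is already measured on the train.
Leg 3: 0.796 s is already measured on the train.
Total: 3.673 + 1.210 + 0.7960 s.

τ = 5.68 s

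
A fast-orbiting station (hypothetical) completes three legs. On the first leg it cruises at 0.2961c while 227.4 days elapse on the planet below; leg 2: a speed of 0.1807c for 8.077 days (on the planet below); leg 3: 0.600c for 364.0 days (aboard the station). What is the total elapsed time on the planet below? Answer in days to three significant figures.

Δt = 690 days

Leg 1: 227.4 days is already measured on the planet below.
Leg 2: 8.077 days is already measured on the planet below.
Leg 3: γ = 1/√(1 − 0.600²) = 5/4 = 1.250; Δt_3 = 1.250 × 364.0 = 455.0 days.
Total: 227.4 + 8.077 + 455.0 days.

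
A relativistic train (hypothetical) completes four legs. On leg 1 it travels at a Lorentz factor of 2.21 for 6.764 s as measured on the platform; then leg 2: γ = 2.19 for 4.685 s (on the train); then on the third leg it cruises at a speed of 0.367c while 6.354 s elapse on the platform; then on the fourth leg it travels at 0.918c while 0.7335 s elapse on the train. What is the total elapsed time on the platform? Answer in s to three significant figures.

Leg 1: 6.764 s is already measured on the platform.
Leg 2: γ = 2.19; Δt_2 = 2.190 × 4.685 = 10.26 s.
Leg 3: 6.354 s is already measured on the platform.
Leg 4: γ = 1/√(1 − 0.918²) = 1/√0.1573 = 2.522; Δt_4 = 2.522 × 0.7335 = 1.850 s.
Total: 6.764 + 10.26 + 6.354 + 1.850 s.

Δt = 25.2 s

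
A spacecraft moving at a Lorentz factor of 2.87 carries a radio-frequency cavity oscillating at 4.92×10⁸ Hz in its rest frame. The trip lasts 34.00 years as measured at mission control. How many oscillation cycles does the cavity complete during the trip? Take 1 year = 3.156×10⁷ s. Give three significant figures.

γ = 2.87
The oscillator's own cycle count is N = f × τ where τ is the proper time aboard the spacecraft. τ = Δt/γ = 34.00/2.870 = 11.85 years = 3.739×10⁸ s.
N = 4.92×10⁸ × 3.739×10⁸ = 1.839×10¹⁷.

N = 1.84×10¹⁷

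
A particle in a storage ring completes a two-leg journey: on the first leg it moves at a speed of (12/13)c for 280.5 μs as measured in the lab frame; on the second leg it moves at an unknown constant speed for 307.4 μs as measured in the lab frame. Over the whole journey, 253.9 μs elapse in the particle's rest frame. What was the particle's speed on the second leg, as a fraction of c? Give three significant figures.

β = 0.880

Leg 1: γ = 1/√(1 − (12/13)²) = 13/5 = 2.600; τ_1 = 280.5/2.600 = 107.9 μs.
Leg 2: speed unknown; τ_2 = 307.4/γ_2.
Total proper time: 107.9 + τ_2 = 253.9, so τ_2 = 253.9 − 107.9 = 146.0 μs.
γ_2 = 307.4/146.0 = 2.105; β = √(1 − 1/γ²) = √0.7744.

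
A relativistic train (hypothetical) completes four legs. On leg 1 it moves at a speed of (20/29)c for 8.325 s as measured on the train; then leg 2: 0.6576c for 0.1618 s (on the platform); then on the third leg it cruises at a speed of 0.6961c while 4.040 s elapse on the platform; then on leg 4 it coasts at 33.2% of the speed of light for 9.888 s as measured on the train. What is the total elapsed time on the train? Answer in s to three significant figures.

Leg 1: 8.325 s is already measured on the train.
Leg 2: γ = 1/√(1 − 0.6576²) = 1/√0.5676 = 1.327; τ_2 = 0.1618/1.327 = 0.1219 s.
Leg 3: γ = 1/√(1 − 0.6961²) = 1/√0.5154 = 1.393; τ_3 = 4.040/1.393 = 2.900 s.
Leg 4: 9.888 s is already measured on the train.
Total: 8.325 + 0.1219 + 2.900 + 9.888 s.

τ = 21.2 s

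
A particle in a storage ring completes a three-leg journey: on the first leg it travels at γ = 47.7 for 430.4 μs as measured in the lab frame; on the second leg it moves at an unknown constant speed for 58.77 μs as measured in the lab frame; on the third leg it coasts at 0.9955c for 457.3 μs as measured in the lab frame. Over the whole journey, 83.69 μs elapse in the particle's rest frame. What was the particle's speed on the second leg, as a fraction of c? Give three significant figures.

Leg 1: γ = 47.7; τ_1 = 430.4/47.70 = 9.023 μs.
Leg 2: speed unknown; τ_2 = 58.77/γ_2.
Leg 3: γ = 1/√(1 − 0.9955²) = 1/√0.008980 = 10.55; τ_3 = 457.3/10.55 = 43.33 μs.
Total proper time: 9.023 + τ_2 + 43.33 = 83.69, so τ_2 = 83.69 − 52.36 = 31.33 μs.
γ_2 = 58.77/31.33 = 1.876; β = √(1 − 1/γ²) = √0.7158.

β = 0.846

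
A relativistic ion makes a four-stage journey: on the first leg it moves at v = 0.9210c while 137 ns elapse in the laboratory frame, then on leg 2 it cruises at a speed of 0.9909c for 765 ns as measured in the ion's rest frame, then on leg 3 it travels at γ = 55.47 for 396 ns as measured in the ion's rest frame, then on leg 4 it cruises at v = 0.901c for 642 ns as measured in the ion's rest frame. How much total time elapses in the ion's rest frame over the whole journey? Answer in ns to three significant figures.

τ = 1860 ns

Leg 1: γ = 1/√(1 − 0.9210²) = 1/√0.1518 = 2.567; τ_1 = 137/2.567 = 53.37 ns.
Leg 2: 765 ns is already measured in the ion's rest frame.
Leg 3: 396 ns is already measured in the ion's rest frame.
Leg 4: 642 ns is already measured in the ion's rest frame.
Total: 53.37 + 765.0 + 396.0 + 642.0 ns.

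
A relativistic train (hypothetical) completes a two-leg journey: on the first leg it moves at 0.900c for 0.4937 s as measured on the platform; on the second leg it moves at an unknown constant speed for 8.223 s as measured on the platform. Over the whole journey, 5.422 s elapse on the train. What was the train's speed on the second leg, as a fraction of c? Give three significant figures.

Leg 1: γ = 1/√(1 − 0.900²) = 1/√0.1900 = 2.294; τ_1 = 0.4937/2.294 = 0.2152 s.
Leg 2: speed unknown; τ_2 = 8.223/γ_2.
Total proper time: 0.2152 + τ_2 = 5.422, so τ_2 = 5.422 − 0.2152 = 5.207 s.
γ_2 = 8.223/5.207 = 1.579; β = √(1 − 1/γ²) = √0.5991.

β = 0.774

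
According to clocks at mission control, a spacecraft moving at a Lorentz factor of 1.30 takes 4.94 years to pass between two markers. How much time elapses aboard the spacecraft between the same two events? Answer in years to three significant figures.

γ = 1.30
The interval measured at mission control is the dilated one; the clock aboard the spacecraft measures the proper time τ = Δt/γ = 4.94/1.300 years.

τ = 3.80 years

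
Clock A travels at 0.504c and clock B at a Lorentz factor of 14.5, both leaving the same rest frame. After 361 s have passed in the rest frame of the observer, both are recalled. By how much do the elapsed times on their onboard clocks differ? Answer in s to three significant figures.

|τ_A − τ_B| = 287 s

A: γ = 1/√(1 − 0.504²) = 1/√0.7460 = 1.158; τ_A = 361/1.158 = 311.8 s.
B: γ = 14.5; τ_B = 361/14.50 = 24.90 s.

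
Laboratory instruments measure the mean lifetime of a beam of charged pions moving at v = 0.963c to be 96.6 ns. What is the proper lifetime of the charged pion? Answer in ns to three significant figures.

γ = 1/√(1 − 0.963²) = 1/√0.07263 = 3.711
The lab-frame lifetime is the dilated interval; the proper lifetime is τ₀ = Δt/γ = 96.6/3.711 ns.

τ₀ = 26.0 ns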